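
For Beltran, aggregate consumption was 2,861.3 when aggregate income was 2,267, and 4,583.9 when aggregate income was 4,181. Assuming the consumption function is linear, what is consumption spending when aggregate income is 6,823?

C = 6961.7

MPC = (4583.9 − 2861.3)/(4181 − 2267) = 1722.6/1914 = 0.9
a = 2861.3 − 0.9(2267) = 2861.3 − 2040.3 = 821
C = 821 + 0.9(6823) = 821 + 6140.7 = 6961.7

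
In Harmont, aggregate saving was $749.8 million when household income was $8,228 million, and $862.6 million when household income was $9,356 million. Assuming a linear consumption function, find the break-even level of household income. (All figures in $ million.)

MPS = ΔS/ΔY = (862.6 − 749.8)/(9356 − 8228) = 112.8/1128 = 0.1
MPC = 1 − MPS = 0.9
From S(8228) = 749.8: −a + 0.1(8228) = 749.8, so a = 822.8 − 749.8 = 73
Break-even (S = 0): Y = a/MPS = 73/0.1 = 730

Y = 730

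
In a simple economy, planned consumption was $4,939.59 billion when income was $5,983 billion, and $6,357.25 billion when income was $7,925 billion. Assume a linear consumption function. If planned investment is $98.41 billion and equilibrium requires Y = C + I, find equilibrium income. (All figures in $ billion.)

MPC = (6357.25 − 4939.59)/(7925 − 5983) = 1417.66/1942 = 0.73
a = 4939.59 − 0.73(5983) = 572
Equilibrium: Y = 572 + 0.73Y + 98.41
0.27Y = 670.41, so Y = 670.41/0.27 = 2483

Y = 2483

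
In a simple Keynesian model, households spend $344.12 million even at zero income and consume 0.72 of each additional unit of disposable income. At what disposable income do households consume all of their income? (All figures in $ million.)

At break-even, C = Y: 344.12 + 0.72Y = Y
0.28Y = 344.12, so Y = 344.12/0.28 = 1229

Y = 1229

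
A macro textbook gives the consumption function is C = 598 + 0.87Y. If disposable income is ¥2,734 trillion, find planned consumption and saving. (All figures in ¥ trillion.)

C = 2976.58; S = -242.58

C = 598 + 0.87(2734) = 598 + 2378.58 = 2976.58
S = Y − C = 2734 − 2976.58 = -242.58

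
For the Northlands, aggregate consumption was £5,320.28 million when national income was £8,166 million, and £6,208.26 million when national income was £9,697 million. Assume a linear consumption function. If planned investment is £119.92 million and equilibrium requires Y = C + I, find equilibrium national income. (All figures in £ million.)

Y = 1676

MPC = (6208.26 − 5320.28)/(9697 − 8166) = 887.98/1531 = 0.58
a = 5320.28 − 0.58(8166) = 584
Equilibrium: Y = 584 + 0.58Y + 119.92
0.42Y = 703.92, so Y = 703.92/0.42 = 1676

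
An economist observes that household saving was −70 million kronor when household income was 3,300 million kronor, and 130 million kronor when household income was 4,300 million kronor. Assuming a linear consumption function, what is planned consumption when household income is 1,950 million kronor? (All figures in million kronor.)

MPS = ΔS/ΔY = (130 − (-70))/(4300 − 3300) = 200/1000 = 0.2
MPC = 1 − MPS = 0.8
Autonomous saving = -70 − 0.2(3300) = -730, so a = 730
C = 730 + 0.8(1950) = 730 + 1560 = 2290

C = 2290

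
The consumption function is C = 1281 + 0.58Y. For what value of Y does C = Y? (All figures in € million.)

Y = 3050

At break-even, C = Y: 1281 + 0.58Y = Y
0.42Y = 1281, so Y = 1281/0.42 = 3050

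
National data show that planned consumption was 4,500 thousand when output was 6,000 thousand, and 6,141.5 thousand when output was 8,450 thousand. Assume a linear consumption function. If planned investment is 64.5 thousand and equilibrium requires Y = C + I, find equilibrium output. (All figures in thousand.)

MPC = (6141.5 − 4500)/(8450 − 6000) = 1641.5/2450 = 0.67
a = 4500 − 0.67(6000) = 480
Equilibrium: Y = 480 + 0.67Y + 64.5
0.33Y = 544.5, so Y = 544.5/0.33 = 1650

Y = 1650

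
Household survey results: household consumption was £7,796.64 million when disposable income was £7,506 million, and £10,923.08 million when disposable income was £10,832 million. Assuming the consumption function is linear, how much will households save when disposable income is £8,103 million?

S = -254.82

MPC = (10923.08 − 7796.64)/(10832 − 7506) = 3126.44/3326 = 0.94
a = 7796.64 − 0.94(7506) = 7796.64 − 7055.64 = 741
C = 741 + 0.94(8103) = 8357.82
S = 8103 − 8357.82 = -254.82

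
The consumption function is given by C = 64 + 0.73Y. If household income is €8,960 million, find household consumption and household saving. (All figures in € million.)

C = 64 + 0.73(8960) = 64 + 6540.8 = 6604.8
S = Y − C = 8960 − 6604.8 = 2355.2

C = 6604.8; S = 2355.2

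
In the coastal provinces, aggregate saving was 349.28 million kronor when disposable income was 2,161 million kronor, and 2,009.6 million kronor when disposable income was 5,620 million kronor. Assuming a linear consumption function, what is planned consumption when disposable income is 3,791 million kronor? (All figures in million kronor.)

MPS = ΔS/ΔY = (2009.6 − 349.28)/(5620 − 2161) = 1660.32/3459 = 0.48
MPC = 1 − MPS = 0.52
Autonomous saving = 349.28 − 0.48(2161) = -688, so a = 688
C = 688 + 0.52(3791) = 688 + 1971.32 = 2659.32

C = 2659.32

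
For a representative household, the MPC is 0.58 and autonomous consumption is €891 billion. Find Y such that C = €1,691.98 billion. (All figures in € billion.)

Y = 1381

891 + 0.58Y = 1691.98
0.58Y = 800.98, so Y = 800.98/0.58 = 1381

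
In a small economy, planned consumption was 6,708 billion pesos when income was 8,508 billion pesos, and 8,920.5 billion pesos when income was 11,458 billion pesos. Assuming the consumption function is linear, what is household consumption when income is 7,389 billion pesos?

C = 5868.75

MPC = (8920.5 − 6708)/(11458 − 8508) = 2212.5/2950 = 0.75
a = 6708 − 0.75(8508) = 6708 − 6381 = 327
C = 327 + 0.75(7389) = 327 + 5541.75 = 5868.75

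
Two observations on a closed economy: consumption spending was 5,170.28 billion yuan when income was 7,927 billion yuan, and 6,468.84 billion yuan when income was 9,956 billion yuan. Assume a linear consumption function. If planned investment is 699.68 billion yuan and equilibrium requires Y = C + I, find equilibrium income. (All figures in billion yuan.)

Y = 2213

MPC = (6468.84 − 5170.28)/(9956 − 7927) = 1298.56/2029 = 0.64
a = 5170.28 − 0.64(7927) = 97
Equilibrium: Y = 97 + 0.64Y + 699.68
0.36Y = 796.68, so Y = 796.68/0.36 = 2213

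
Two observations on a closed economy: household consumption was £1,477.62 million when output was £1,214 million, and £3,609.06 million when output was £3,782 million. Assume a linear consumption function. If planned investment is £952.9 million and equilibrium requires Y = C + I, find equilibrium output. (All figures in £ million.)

MPC = (3609.06 − 1477.62)/(3782 − 1214) = 2131.44/2568 = 0.83
a = 1477.62 − 0.83(1214) = 470
Equilibrium: Y = 470 + 0.83Y + 952.9
0.17Y = 1422.9, so Y = 1422.9/0.17 = 8370

Y = 8370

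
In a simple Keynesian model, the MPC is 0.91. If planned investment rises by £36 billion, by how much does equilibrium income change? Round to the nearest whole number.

ΔY ≈ 400

The multiplier is 1/(1 − MPC) = 1/0.09.
ΔY = 36/0.09 = 400.00 ≈ 400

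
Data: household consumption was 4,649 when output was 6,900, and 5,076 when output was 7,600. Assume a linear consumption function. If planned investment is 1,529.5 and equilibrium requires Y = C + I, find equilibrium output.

Y = 5050

MPC = (5076 − 4649)/(7600 − 6900) = 427/700 = 0.61
a = 4649 − 0.61(6900) = 440
Equilibrium: Y = 440 + 0.61Y + 1529.5
0.39Y = 1969.5, so Y = 1969.5/0.39 = 5050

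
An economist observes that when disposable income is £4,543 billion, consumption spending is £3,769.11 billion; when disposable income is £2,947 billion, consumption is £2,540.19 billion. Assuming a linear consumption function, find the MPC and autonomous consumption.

MPC = 0.77; a = 271

MPC = ΔC/ΔY = (3769.11 − 2540.19)/(4543 − 2947) = 1228.92/1596 = 0.77
a = C − MPC·Y = 2540.19 − 0.77(2947) = 2540.19 − 2269.19 = 271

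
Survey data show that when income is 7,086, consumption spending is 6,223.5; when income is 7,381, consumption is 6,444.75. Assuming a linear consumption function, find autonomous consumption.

MPC = ΔC/ΔY = (6444.75 − 6223.5)/(7381 − 7086) = 221.25/295 = 0.75
a = C − MPC·Y = 6223.5 − 0.75(7086) = 6223.5 − 5314.5 = 909

a = 909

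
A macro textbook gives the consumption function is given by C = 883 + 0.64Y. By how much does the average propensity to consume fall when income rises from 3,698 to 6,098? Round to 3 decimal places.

At Y = 3698: C = 883 + 0.64(3698) = 3249.72, APC = 3249.72/3698 = 0.8788
At Y = 6098: C = 4785.72, APC = 4785.72/6098 = 0.7848
Fall in APC = 0.8788 − 0.7848 = 0.094

ΔAPC = 0.094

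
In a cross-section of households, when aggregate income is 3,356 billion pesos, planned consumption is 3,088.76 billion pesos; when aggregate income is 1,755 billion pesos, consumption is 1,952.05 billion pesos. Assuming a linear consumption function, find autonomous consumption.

MPC = ΔC/ΔY = (3088.76 − 1952.05)/(3356 − 1755) = 1136.71/1601 = 0.71
a = C − MPC·Y = 1952.05 − 0.71(1755) = 1952.05 − 1246.05 = 706

a = 706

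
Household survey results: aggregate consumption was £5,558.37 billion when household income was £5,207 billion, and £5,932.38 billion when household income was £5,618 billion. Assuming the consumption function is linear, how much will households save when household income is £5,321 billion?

S = -341.11

MPC = (5932.38 − 5558.37)/(5618 − 5207) = 374.01/411 = 0.91
a = 5558.37 − 0.91(5207) = 5558.37 − 4738.37 = 820
C = 820 + 0.91(5321) = 5662.11
S = 5321 − 5662.11 = -341.11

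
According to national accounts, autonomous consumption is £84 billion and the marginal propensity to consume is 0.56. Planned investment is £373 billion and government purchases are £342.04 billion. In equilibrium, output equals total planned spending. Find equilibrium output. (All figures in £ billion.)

Y = 1816

Y = C + I + G = 84 + 0.56Y + 373 + 342.04
Y − 0.56Y = 799.04
0.44Y = 799.04, so Y = 799.04/0.44 = 1816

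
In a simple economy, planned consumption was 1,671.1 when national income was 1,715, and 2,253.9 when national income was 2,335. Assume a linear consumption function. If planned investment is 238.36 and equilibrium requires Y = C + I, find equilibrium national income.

MPC = (2253.9 − 1671.1)/(2335 − 1715) = 582.8/620 = 0.94
a = 1671.1 − 0.94(1715) = 59
Equilibrium: Y = 59 + 0.94Y + 238.36
0.06Y = 297.36, so Y = 297.36/0.06 = 4956

Y = 4956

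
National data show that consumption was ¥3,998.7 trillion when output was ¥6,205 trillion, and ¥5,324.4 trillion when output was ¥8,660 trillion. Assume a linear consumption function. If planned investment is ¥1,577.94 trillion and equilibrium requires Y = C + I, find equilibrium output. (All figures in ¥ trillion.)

MPC = (5324.4 − 3998.7)/(8660 − 6205) = 1325.7/2455 = 0.54
a = 3998.7 − 0.54(6205) = 648
Equilibrium: Y = 648 + 0.54Y + 1577.94
0.46Y = 2225.94, so Y = 2225.94/0.46 = 4839

Y = 4839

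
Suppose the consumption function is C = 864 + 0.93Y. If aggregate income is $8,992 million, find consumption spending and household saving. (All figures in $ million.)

C = 864 + 0.93(8992) = 864 + 8362.56 = 9226.56
S = Y − C = 8992 − 9226.56 = -234.56

C = 9226.56; S = -234.56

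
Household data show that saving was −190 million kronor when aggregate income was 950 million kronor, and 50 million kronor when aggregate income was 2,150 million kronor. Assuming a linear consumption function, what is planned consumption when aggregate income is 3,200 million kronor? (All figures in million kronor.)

C = 2940

MPS = ΔS/ΔY = (50 − (-190))/(2150 − 950) = 240/1200 = 0.2
MPC = 1 − MPS = 0.8
Autonomous saving = -190 − 0.2(950) = -380, so a = 380
C = 380 + 0.8(3200) = 380 + 2560 = 2940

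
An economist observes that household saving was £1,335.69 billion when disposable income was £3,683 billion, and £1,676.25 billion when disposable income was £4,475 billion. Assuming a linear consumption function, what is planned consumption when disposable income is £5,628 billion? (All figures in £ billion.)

C = 3455.96

MPS = ΔS/ΔY = (1676.25 − 1335.69)/(4475 − 3683) = 340.56/792 = 0.43
MPC = 1 − MPS = 0.57
Autonomous saving = 1335.69 − 0.43(3683) = -248, so a = 248
C = 248 + 0.57(5628) = 248 + 3207.96 = 3455.96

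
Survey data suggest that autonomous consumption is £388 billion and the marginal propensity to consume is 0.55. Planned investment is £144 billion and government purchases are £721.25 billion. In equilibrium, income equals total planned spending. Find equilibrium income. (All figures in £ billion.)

Y = C + I + G = 388 + 0.55Y + 144 + 721.25
Y − 0.55Y = 1253.25
0.45Y = 1253.25, so Y = 1253.25/0.45 = 2785

Y = 2785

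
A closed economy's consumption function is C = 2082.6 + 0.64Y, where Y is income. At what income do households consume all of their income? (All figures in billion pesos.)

Y = 5785

At break-even, C = Y: 2082.6 + 0.64Y = Y
0.36Y = 2082.6, so Y = 2082.6/0.36 = 5785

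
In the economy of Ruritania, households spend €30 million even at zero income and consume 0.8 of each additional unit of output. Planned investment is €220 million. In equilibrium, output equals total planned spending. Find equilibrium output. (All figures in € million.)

Y = C + I = 30 + 0.8Y + 220
Y − 0.8Y = 250
0.2Y = 250, so Y = 250/0.2 = 1250

Y = 1250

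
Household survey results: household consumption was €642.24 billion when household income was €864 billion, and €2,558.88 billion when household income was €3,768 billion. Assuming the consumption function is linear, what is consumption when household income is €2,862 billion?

C = 1960.92

MPC = (2558.88 − 642.24)/(3768 − 864) = 1916.64/2904 = 0.66
a = 642.24 − 0.66(864) = 642.24 − 570.24 = 72
C = 72 + 0.66(2862) = 72 + 1888.92 = 1960.92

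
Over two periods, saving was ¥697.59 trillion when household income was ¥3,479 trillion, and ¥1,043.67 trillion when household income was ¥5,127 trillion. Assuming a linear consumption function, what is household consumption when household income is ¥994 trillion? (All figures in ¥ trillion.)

C = 818.26

MPS = ΔS/ΔY = (1043.67 − 697.59)/(5127 − 3479) = 346.08/1648 = 0.21
MPC = 1 − MPS = 0.79
Autonomous saving = 697.59 − 0.21(3479) = -33, so a = 33
C = 33 + 0.79(994) = 33 + 785.26 = 818.26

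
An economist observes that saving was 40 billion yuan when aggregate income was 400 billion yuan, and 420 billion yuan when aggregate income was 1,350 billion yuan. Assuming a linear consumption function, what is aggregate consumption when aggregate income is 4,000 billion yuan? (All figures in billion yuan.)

C = 2520

MPS = ΔS/ΔY = (420 − 40)/(1350 − 400) = 380/950 = 0.4
MPC = 1 − MPS = 0.6
Autonomous saving = 40 − 0.4(400) = -120, so a = 120
C = 120 + 0.6(4000) = 120 + 2400 = 2520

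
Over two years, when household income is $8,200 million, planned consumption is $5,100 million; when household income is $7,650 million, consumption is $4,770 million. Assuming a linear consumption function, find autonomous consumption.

a = 180

MPC = ΔC/ΔY = (5100 − 4770)/(8200 − 7650) = 330/550 = 0.6
a = C − MPC·Y = 4770 − 0.6(7650) = 4770 − 4590 = 180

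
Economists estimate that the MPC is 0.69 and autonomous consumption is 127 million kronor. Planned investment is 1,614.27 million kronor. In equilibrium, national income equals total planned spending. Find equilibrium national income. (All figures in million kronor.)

Y = 5617

Y = C + I = 127 + 0.69Y + 1614.27
Y − 0.69Y = 1741.27
0.31Y = 1741.27, so Y = 1741.27/0.31 = 5617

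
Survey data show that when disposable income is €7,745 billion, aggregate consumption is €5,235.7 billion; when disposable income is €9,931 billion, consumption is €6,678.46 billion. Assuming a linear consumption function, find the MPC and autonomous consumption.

MPC = 0.66; a = 124

MPC = ΔC/ΔY = (6678.46 − 5235.7)/(9931 − 7745) = 1442.76/2186 = 0.66
a = C − MPC·Y = 5235.7 − 0.66(7745) = 5235.7 − 5111.7 = 124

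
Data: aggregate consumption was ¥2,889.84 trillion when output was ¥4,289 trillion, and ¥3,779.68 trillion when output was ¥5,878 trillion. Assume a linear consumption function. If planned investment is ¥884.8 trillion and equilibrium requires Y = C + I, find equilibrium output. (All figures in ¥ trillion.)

Y = 3120

MPC = (3779.68 − 2889.84)/(5878 − 4289) = 889.84/1589 = 0.56
a = 2889.84 − 0.56(4289) = 488
Equilibrium: Y = 488 + 0.56Y + 884.8
0.44Y = 1372.8, so Y = 1372.8/0.44 = 3120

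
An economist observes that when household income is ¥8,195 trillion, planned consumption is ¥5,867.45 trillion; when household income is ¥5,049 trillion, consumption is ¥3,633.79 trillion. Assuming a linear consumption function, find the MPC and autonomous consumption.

MPC = 0.71; a = 49

MPC = ΔC/ΔY = (5867.45 − 3633.79)/(8195 − 5049) = 2233.66/3146 = 0.71
a = C − MPC·Y = 3633.79 − 0.71(5049) = 3633.79 − 3584.79 = 49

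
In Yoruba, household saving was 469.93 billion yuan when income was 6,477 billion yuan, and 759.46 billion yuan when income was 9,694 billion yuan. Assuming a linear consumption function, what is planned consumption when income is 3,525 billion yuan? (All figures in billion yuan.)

MPS = ΔS/ΔY = (759.46 − 469.93)/(9694 − 6477) = 289.53/3217 = 0.09
MPC = 1 − MPS = 0.91
Autonomous saving = 469.93 − 0.09(6477) = -113, so a = 113
C = 113 + 0.91(3525) = 113 + 3207.75 = 3320.75

C = 3320.75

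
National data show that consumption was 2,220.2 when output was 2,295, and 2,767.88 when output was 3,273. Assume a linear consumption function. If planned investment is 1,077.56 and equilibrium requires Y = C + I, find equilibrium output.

Y = 4574

MPC = (2767.88 − 2220.2)/(3273 − 2295) = 547.68/978 = 0.56
a = 2220.2 − 0.56(2295) = 935
Equilibrium: Y = 935 + 0.56Y + 1077.56
0.44Y = 2012.56, so Y = 2012.56/0.44 = 4574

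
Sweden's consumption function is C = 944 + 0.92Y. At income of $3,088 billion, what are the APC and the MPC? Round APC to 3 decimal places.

MPC = 0.92 (the slope of the consumption function)
C = 944 + 0.92(3088) = 3784.96, so APC = 3784.96/3088 = 1.226

APC = 1.226; MPC = 0.92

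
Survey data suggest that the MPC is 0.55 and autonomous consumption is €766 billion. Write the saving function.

S = -766 + 0.45Y

S = Y − C = Y − (766 + 0.55Y) = -766 + (1 − 0.55)Y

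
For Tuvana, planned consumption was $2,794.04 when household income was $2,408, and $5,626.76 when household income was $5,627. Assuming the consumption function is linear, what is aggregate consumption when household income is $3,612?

MPC = (5626.76 − 2794.04)/(5627 − 2408) = 2832.72/3219 = 0.88
a = 2794.04 − 0.88(2408) = 2794.04 − 2119.04 = 675
C = 675 + 0.88(3612) = 675 + 3178.56 = 3853.56

C = 3853.56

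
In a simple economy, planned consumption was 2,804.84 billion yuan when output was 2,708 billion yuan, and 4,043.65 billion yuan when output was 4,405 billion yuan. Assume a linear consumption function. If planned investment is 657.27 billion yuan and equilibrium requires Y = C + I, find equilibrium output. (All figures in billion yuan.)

Y = 5501

MPC = (4043.65 − 2804.84)/(4405 − 2708) = 1238.81/1697 = 0.73
a = 2804.84 − 0.73(2708) = 828
Equilibrium: Y = 828 + 0.73Y + 657.27
0.27Y = 1485.27, so Y = 1485.27/0.27 = 5501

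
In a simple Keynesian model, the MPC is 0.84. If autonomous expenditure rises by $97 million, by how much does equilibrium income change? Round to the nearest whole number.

The multiplier is 1/(1 − MPC) = 1/0.16.
ΔY = 97/0.16 = 606.25 ≈ 606

ΔY ≈ 606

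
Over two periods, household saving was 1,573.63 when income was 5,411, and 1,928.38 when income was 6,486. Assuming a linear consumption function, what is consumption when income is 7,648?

C = 5336.16

MPS = ΔS/ΔY = (1928.38 − 1573.63)/(6486 − 5411) = 354.75/1075 = 0.33
MPC = 1 − MPS = 0.67
Autonomous saving = 1573.63 − 0.33(5411) = -212, so a = 212
C = 212 + 0.67(7648) = 212 + 5124.16 = 5336.16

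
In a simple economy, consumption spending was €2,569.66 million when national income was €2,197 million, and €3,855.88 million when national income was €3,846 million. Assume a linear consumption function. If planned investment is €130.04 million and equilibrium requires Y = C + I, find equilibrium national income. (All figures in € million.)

Y = 4482

MPC = (3855.88 − 2569.66)/(3846 − 2197) = 1286.22/1649 = 0.78
a = 2569.66 − 0.78(2197) = 856
Equilibrium: Y = 856 + 0.78Y + 130.04
0.22Y = 986.04, so Y = 986.04/0.22 = 4482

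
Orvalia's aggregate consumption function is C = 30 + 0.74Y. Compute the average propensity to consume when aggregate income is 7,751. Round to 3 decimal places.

APC = 0.744

C = 30 + 0.74(7751) = 5765.74
APC = C/Y = 5765.74/7751 = 0.744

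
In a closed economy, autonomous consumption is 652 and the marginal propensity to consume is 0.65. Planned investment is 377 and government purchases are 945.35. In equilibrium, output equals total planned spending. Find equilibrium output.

Y = C + I + G = 652 + 0.65Y + 377 + 945.35
Y − 0.65Y = 1974.35
0.35Y = 1974.35, so Y = 1974.35/0.35 = 5641

Y = 5641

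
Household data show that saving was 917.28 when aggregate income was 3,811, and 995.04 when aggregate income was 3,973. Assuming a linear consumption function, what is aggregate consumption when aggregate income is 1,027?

MPS = ΔS/ΔY = (995.04 − 917.28)/(3973 − 3811) = 77.76/162 = 0.48
MPC = 1 − MPS = 0.52
Autonomous saving = 917.28 − 0.48(3811) = -912, so a = 912
C = 912 + 0.52(1027) = 912 + 534.04 = 1446.04

C = 1446.04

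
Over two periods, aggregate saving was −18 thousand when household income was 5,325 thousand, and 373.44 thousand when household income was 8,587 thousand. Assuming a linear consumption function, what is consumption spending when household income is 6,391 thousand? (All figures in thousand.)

C = 6281.08

MPS = ΔS/ΔY = (373.44 − (-18))/(8587 − 5325) = 391.44/3262 = 0.12
MPC = 1 − MPS = 0.88
Autonomous saving = -18 − 0.12(5325) = -657, so a = 657
C = 657 + 0.88(6391) = 657 + 5624.08 = 6281.08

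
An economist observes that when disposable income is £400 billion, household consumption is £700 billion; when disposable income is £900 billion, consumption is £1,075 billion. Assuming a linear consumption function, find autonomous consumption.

MPC = ΔC/ΔY = (1075 − 700)/(900 − 400) = 375/500 = 0.75
a = C − MPC·Y = 700 − 0.75(400) = 700 − 300 = 400

a = 400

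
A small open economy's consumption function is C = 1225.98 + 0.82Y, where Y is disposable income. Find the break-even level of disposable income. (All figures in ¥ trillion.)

At break-even, C = Y: 1225.98 + 0.82Y = Y
0.18Y = 1225.98, so Y = 1225.98/0.18 = 6811

Y = 6811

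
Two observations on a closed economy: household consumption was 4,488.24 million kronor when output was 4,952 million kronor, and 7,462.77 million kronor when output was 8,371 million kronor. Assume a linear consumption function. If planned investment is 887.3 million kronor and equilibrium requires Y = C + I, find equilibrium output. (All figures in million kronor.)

MPC = (7462.77 − 4488.24)/(8371 − 4952) = 2974.53/3419 = 0.87
a = 4488.24 − 0.87(4952) = 180
Equilibrium: Y = 180 + 0.87Y + 887.3
0.13Y = 1067.3, so Y = 1067.3/0.13 = 8210

Y = 8210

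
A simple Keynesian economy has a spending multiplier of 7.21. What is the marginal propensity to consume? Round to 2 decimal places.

k = 1/(1 − MPC), so 1 − MPC = 1/k = 1/7.21 = 0.1387
MPC = 1 − 0.1387 = 0.86

MPC = 0.86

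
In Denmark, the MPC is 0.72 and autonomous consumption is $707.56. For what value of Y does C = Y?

Y = 2527

At break-even, C = Y: 707.56 + 0.72Y = Y
0.28Y = 707.56, so Y = 707.56/0.28 = 2527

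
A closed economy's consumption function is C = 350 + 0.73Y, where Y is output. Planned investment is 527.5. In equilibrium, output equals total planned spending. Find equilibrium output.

Y = 3250

Y = C + I = 350 + 0.73Y + 527.5
Y − 0.73Y = 877.5
0.27Y = 877.5, so Y = 877.5/0.27 = 3250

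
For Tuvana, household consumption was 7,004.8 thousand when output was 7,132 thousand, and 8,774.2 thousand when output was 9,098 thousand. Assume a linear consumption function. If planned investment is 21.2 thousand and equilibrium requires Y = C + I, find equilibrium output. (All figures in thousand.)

Y = 6072

MPC = (8774.2 − 7004.8)/(9098 − 7132) = 1769.4/1966 = 0.9
a = 7004.8 − 0.9(7132) = 586
Equilibrium: Y = 586 + 0.9Y + 21.2
0.1Y = 607.2, so Y = 607.2/0.1 = 6072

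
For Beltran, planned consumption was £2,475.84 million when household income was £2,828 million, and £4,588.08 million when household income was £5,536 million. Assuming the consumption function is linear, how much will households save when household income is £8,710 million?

MPC = (4588.08 − 2475.84)/(5536 − 2828) = 2112.24/2708 = 0.78
a = 2475.84 − 0.78(2828) = 2475.84 − 2205.84 = 270
C = 270 + 0.78(8710) = 7063.8
S = 8710 − 7063.8 = 1646.2

S = 1646.2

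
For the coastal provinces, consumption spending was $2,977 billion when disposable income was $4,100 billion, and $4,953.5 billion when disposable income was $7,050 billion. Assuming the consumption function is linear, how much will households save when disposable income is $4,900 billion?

MPC = (4953.5 − 2977)/(7050 − 4100) = 1976.5/2950 = 0.67
a = 2977 − 0.67(4100) = 2977 − 2747 = 230
C = 230 + 0.67(4900) = 3513
S = 4900 − 3513 = 1387

S = 1387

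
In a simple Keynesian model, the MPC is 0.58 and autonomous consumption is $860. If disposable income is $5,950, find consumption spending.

C = 4311

C = 860 + 0.58(5950) = 860 + 3451 = 4311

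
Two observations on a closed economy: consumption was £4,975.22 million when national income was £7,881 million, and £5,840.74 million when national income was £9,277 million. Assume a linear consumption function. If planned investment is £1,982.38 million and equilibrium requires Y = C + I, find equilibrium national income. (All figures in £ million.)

Y = 5451

MPC = (5840.74 − 4975.22)/(9277 − 7881) = 865.52/1396 = 0.62
a = 4975.22 − 0.62(7881) = 89
Equilibrium: Y = 89 + 0.62Y + 1982.38
0.38Y = 2071.38, so Y = 2071.38/0.38 = 5451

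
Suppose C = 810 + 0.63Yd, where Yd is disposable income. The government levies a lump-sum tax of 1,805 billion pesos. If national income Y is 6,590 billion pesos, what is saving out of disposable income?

S = 960.45

Yd = Y − T = 6590 − 1805 = 4785
C = 810 + 0.63(4785) = 810 + 3014.55 = 3824.55
S = Yd − C = 4785 − 3824.55 = 960.45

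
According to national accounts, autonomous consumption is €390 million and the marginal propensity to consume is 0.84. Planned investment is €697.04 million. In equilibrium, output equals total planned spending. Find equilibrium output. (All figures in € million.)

Y = 6794

Y = C + I = 390 + 0.84Y + 697.04
Y − 0.84Y = 1087.04
0.16Y = 1087.04, so Y = 1087.04/0.16 = 6794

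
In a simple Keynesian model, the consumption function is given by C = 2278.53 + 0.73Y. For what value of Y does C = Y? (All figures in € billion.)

At break-even, C = Y: 2278.53 + 0.73Y = Y
0.27Y = 2278.53, so Y = 2278.53/0.27 = 8439

Y = 8439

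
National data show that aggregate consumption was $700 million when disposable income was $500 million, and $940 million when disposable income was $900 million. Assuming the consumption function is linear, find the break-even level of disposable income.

MPC = (940 − 700)/(900 − 500) = 240/400 = 0.6
a = 700 − 0.6(500) = 700 − 300 = 400
Break-even: Y = a/(1−MPC) = 400/0.4 = 1000

Y = 1000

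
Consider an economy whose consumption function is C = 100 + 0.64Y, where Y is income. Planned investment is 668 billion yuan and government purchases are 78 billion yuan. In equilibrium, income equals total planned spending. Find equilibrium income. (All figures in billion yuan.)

Y = 2350

Y = C + I + G = 100 + 0.64Y + 668 + 78
Y − 0.64Y = 846
0.36Y = 846, so Y = 846/0.36 = 2350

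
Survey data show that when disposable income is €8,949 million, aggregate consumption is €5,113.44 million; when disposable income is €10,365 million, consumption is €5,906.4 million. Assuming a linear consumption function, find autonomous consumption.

MPC = ΔC/ΔY = (5906.4 − 5113.44)/(10365 − 8949) = 792.96/1416 = 0.56
a = C − MPC·Y = 5113.44 − 0.56(8949) = 5113.44 − 5011.44 = 102

a = 102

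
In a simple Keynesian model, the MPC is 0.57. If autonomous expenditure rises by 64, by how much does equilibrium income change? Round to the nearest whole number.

The multiplier is 1/(1 − MPC) = 1/0.43.
ΔY = 64/0.43 = 148.84 ≈ 149

ΔY ≈ 149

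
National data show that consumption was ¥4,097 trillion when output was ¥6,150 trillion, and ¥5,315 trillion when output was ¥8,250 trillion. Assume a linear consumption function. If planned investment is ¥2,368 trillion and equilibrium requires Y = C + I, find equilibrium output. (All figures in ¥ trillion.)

MPC = (5315 − 4097)/(8250 − 6150) = 1218/2100 = 0.58
a = 4097 − 0.58(6150) = 530
Equilibrium: Y = 530 + 0.58Y + 2368
0.42Y = 2898, so Y = 2898/0.42 = 6900

Y = 6900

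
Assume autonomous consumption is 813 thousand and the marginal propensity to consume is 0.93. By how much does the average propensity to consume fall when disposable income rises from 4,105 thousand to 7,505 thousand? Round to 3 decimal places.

At Y = 4105: C = 813 + 0.93(4105) = 4630.65, APC = 4630.65/4105 = 1.1281
At Y = 7505: C = 7792.65, APC = 7792.65/7505 = 1.0383
Fall in APC = 1.1281 − 1.0383 = 0.0898 ≈ 0.090

ΔAPC = 0.090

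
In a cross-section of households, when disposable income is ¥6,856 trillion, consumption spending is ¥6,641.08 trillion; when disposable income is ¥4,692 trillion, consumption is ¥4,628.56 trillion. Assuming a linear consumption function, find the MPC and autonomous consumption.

MPC = ΔC/ΔY = (6641.08 − 4628.56)/(6856 − 4692) = 2012.52/2164 = 0.93
a = C − MPC·Y = 4628.56 − 0.93(4692) = 4628.56 − 4363.56 = 265

MPC = 0.93; a = 265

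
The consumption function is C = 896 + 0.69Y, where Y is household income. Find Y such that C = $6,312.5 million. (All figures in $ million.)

Y = 7850

896 + 0.69Y = 6312.5
0.69Y = 5416.5, so Y = 5416.5/0.69 = 7850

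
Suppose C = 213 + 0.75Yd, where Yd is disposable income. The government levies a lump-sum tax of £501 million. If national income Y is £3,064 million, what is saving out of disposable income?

Yd = Y − T = 3064 − 501 = 2563
C = 213 + 0.75(2563) = 213 + 1922.25 = 2135.25
S = Yd − C = 2563 − 2135.25 = 427.75

S = 427.75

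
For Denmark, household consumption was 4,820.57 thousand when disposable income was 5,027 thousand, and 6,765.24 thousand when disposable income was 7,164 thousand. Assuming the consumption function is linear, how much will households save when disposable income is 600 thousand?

MPC = (6765.24 − 4820.57)/(7164 − 5027) = 1944.67/2137 = 0.91
a = 4820.57 − 0.91(5027) = 4820.57 − 4574.57 = 246
C = 246 + 0.91(600) = 792
S = 600 − 792 = -192

S = -192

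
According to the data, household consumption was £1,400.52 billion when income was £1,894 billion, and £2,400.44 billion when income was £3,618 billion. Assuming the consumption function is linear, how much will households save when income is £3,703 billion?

S = 1253.26

MPC = (2400.44 − 1400.52)/(3618 − 1894) = 999.92/1724 = 0.58
a = 1400.52 − 0.58(1894) = 1400.52 − 1098.52 = 302
C = 302 + 0.58(3703) = 2449.74
S = 3703 − 2449.74 = 1253.26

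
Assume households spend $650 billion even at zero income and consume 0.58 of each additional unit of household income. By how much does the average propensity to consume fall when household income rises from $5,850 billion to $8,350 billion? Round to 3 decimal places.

At Y = 5850: C = 650 + 0.58(5850) = 4043, APC = 4043/5850 = 0.6911
At Y = 8350: C = 5493, APC = 5493/8350 = 0.6578
Fall in APC = 0.6911 − 0.6578 = 0.0333 ≈ 0.033

ΔAPC = 0.033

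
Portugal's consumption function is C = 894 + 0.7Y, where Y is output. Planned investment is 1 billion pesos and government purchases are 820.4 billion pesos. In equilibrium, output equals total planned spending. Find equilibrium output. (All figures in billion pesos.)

Y = C + I + G = 894 + 0.7Y + 1 + 820.4
Y − 0.7Y = 1715.4
0.3Y = 1715.4, so Y = 1715.4/0.3 = 5718

Y = 5718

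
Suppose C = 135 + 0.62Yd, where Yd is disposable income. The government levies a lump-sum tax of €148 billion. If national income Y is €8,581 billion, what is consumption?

Yd = Y − T = 8581 − 148 = 8433
C = 135 + 0.62(8433) = 135 + 5228.46 = 5363.46

C = 5363.46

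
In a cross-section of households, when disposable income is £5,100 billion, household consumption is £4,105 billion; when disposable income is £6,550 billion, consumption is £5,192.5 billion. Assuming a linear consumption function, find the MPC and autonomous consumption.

MPC = ΔC/ΔY = (5192.5 − 4105)/(6550 − 5100) = 1087.5/1450 = 0.75
a = C − MPC·Y = 4105 − 0.75(5100) = 4105 − 3825 = 280

MPC = 0.75; a = 280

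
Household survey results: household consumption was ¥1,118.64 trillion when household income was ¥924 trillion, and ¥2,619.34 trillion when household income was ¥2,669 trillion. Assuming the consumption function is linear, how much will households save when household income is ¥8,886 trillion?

S = 920.04

MPC = (2619.34 − 1118.64)/(2669 − 924) = 1500.7/1745 = 0.86
a = 1118.64 − 0.86(924) = 1118.64 − 794.64 = 324
C = 324 + 0.86(8886) = 7965.96
S = 8886 − 7965.96 = 920.04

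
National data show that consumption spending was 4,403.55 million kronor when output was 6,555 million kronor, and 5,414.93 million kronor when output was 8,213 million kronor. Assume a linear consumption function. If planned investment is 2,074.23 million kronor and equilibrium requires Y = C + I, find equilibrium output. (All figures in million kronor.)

MPC = (5414.93 − 4403.55)/(8213 − 6555) = 1011.38/1658 = 0.61
a = 4403.55 − 0.61(6555) = 405
Equilibrium: Y = 405 + 0.61Y + 2074.23
0.39Y = 2479.23, so Y = 2479.23/0.39 = 6357

Y = 6357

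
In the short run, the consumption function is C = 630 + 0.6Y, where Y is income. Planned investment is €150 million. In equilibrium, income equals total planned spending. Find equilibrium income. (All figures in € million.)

Y = 1950

Y = C + I = 630 + 0.6Y + 150
Y − 0.6Y = 780
0.4Y = 780, so Y = 780/0.4 = 1950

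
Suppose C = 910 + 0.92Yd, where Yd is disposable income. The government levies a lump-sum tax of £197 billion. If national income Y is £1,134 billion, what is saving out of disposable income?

Yd = Y − T = 1134 − 197 = 937
C = 910 + 0.92(937) = 910 + 862.04 = 1772.04
S = Yd − C = 937 − 1772.04 = -835.04

S = -835.04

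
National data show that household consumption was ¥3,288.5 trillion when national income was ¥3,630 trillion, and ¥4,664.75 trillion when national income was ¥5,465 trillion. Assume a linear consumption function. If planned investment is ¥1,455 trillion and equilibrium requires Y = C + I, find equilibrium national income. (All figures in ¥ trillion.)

MPC = (4664.75 − 3288.5)/(5465 − 3630) = 1376.25/1835 = 0.75
a = 3288.5 − 0.75(3630) = 566
Equilibrium: Y = 566 + 0.75Y + 1455
0.25Y = 2021, so Y = 2021/0.25 = 8084

Y = 8084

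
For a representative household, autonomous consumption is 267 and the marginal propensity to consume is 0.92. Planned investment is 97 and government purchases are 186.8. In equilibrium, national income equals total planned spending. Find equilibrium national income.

Y = 6885

Y = C + I + G = 267 + 0.92Y + 97 + 186.8
Y − 0.92Y = 550.8
0.08Y = 550.8, so Y = 550.8/0.08 = 6885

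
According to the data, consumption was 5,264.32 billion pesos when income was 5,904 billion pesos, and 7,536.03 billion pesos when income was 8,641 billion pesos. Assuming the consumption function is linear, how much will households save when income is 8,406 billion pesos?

S = 1065.02

MPC = (7536.03 − 5264.32)/(8641 − 5904) = 2271.71/2737 = 0.83
a = 5264.32 − 0.83(5904) = 5264.32 − 4900.32 = 364
C = 364 + 0.83(8406) = 7340.98
S = 8406 − 7340.98 = 1065.02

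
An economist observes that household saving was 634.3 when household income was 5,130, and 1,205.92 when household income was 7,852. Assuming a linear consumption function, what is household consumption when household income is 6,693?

C = 5730.47

MPS = ΔS/ΔY = (1205.92 − 634.3)/(7852 − 5130) = 571.62/2722 = 0.21
MPC = 1 − MPS = 0.79
Autonomous saving = 634.3 − 0.21(5130) = -443, so a = 443
C = 443 + 0.79(6693) = 443 + 5287.47 = 5730.47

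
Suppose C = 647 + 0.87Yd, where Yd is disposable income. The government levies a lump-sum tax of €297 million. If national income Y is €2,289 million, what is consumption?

C = 2380.04

Yd = Y − T = 2289 − 297 = 1992
C = 647 + 0.87(1992) = 647 + 1733.04 = 2380.04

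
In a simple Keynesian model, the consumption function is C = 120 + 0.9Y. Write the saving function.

S = -120 + 0.1Y

S = Y − C = Y − (120 + 0.9Y) = -120 + (1 − 0.9)Y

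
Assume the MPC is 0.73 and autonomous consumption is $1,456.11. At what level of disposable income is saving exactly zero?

At break-even, C = Y: 1456.11 + 0.73Y = Y
0.27Y = 1456.11, so Y = 1456.11/0.27 = 5393

Y = 5393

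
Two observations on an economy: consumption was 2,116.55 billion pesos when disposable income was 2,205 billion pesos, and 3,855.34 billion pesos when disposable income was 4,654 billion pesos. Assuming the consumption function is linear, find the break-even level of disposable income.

MPC = (3855.34 − 2116.55)/(4654 − 2205) = 1738.79/2449 = 0.71
a = 2116.55 − 0.71(2205) = 2116.55 − 1565.55 = 551
Break-even: Y = a/(1−MPC) = 551/0.29 = 1900

Y = 1900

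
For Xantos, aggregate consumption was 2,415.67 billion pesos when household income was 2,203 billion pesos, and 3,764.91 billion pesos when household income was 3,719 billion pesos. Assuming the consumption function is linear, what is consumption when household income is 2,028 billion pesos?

C = 2259.92

MPC = (3764.91 − 2415.67)/(3719 − 2203) = 1349.24/1516 = 0.89
a = 2415.67 − 0.89(2203) = 2415.67 − 1960.67 = 455
C = 455 + 0.89(2028) = 455 + 1804.92 = 2259.92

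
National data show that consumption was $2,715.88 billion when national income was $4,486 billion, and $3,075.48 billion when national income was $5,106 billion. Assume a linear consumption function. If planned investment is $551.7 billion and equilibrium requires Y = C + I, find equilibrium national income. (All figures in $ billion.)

Y = 1585

MPC = (3075.48 − 2715.88)/(5106 − 4486) = 359.6/620 = 0.58
a = 2715.88 − 0.58(4486) = 114
Equilibrium: Y = 114 + 0.58Y + 551.7
0.42Y = 665.7, so Y = 665.7/0.42 = 1585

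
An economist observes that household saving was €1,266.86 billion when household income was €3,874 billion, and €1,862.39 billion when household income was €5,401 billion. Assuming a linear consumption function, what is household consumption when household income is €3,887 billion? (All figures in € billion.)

MPS = ΔS/ΔY = (1862.39 − 1266.86)/(5401 − 3874) = 595.53/1527 = 0.39
MPC = 1 − MPS = 0.61
Autonomous saving = 1266.86 − 0.39(3874) = -244, so a = 244
C = 244 + 0.61(3887) = 244 + 2371.07 = 2615.07

C = 2615.07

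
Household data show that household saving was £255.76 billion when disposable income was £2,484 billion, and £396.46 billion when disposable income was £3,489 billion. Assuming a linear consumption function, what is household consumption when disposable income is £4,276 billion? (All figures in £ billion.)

C = 3769.36

MPS = ΔS/ΔY = (396.46 − 255.76)/(3489 − 2484) = 140.7/1005 = 0.14
MPC = 1 − MPS = 0.86
Autonomous saving = 255.76 − 0.14(2484) = -92, so a = 92
C = 92 + 0.86(4276) = 92 + 3677.36 = 3769.36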